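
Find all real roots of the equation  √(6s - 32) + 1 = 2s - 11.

s = 8

Isolate the radical: √(6s - 32) = 2s - 12.
Square both sides: 6s - 32 = (2s - 12)².
Expand and rearrange: 4s² - 54s + 176 = 0.
Solving gives s = 8 or s = 5.5.
Check each candidate in the original equation:
  s = 8: √(16) = 4, while 2s - 12 = 4 — valid.
  s = 5.5: √(1) = 1, while 2s - 12 = -1 — extraneous.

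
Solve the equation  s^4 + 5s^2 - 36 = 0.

Let u = s^2. The equation becomes u^2 + 5u - 36 = 0.
Factor: (u + 9)(u - 4) = 0, so u = -9 or u = 4.
s^2 = -9 < 0 has no real solution.
s^2 = 4 gives s = +/-2.

s = -2 or s = 2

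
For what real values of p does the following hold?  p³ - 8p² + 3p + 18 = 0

p = -1.2426 or p = 2 or p = 7.2426

Possible rational roots are divisors of 18. Testing p = 2 gives 0, so (p - 2) is a factor.
Divide: p³ - 8p² + 3p + 18 = (p - 2)(p² - 6p - 9).
Apply the quadratic formula to p² - 6p - 9 = 0: p = (6 ± √72)/2, i.e. p ≈ 7.2426 or p ≈ -1.2426.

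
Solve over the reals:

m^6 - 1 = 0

m = -1 or m = 1

Let u = m^3. The equation becomes u^2 - 1 = 0.
Factor: (u + 1)(u - 1) = 0, so u = -1 or u = 1.
m^3 = -1 gives m = -1.
m^3 = 1 gives m = 1.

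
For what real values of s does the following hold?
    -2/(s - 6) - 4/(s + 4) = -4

Multiply both sides by (s - 6)(s + 4):
-2(s + 4) - 4(s - 6) = -4(s - 6)(s + 4).
Expand and collect terms: -4s² + 14s + 80 = 0.
By the quadratic formula, s = (-14 ± √1476) / -8, so s ≈ -3.0523 or s ≈ 6.5523.
Neither value makes a denominator zero (s ≠ 6, s ≠ -4), so both are valid.

s = -3.0523 or s = 6.5523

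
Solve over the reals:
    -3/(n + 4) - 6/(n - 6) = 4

Multiply both sides by (n + 4)(n - 6):
-3(n - 6) - 6(n + 4) = 4(n + 4)(n - 6).
Expand and collect terms: 4n^2 + n - 90 = 0.
By the quadratic formula, n = (-1 +/- sqrt(1441)) / 8, so n ~= 4.6201 or n ~= -4.8701.
Neither value makes a denominator zero (n != -4, n != 6), so both are valid.

n = -4.8701 or n = 4.6201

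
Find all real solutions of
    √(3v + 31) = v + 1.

v = 6

Square both sides: 3v + 31 = (v + 1)².
Expand and rearrange: v² - v - 30 = 0.
Solving gives v = 6 or v = -5.
Check each candidate in the original equation:
  v = 6: √(49) = 7, while v + 1 = 7 — valid.
  v = -5: √(16) = 4, while v + 1 = -4 — extraneous.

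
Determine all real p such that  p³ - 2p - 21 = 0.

Possible rational roots are divisors of -21. Testing p = 3 gives 0, so (p - 3) is a factor.
Divide: p³ - 2p - 21 = (p - 3)(p² + 3p + 7).
The quadratic p² + 3p + 7 has discriminant -19 < 0, so no further real roots.

p = 3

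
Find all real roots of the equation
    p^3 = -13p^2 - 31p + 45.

p = -9 or p = -5 or p = 1

Rearrange: p^3 + 13p^2 + 31p - 45 = 0.
Possible rational roots are divisors of -45. Testing p = -5 gives 0, so (p + 5) is a factor.
Divide: p^3 + 13p^2 + 31p - 45 = (p + 5)(p^2 + 8p - 9).
Factor the quadratic: p = 1 or p = -9.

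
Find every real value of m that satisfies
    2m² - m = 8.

m = -1.7656 or m = 2.2656

Rearrange to standard form: 2m² - m - 8 = 0.
Discriminant: (-1)² − 4·2·(-8) = 65.
Quadratic formula: m = (1 ± √65) / 4.
So m = 1/4 + √(65)/4 ≈ 2.2656 or m = 1/4 - √(65)/4 ≈ -1.7656.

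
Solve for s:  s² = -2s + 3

Bring every term to one side: s² + 2s - 3 = 0.
Factor: (s + 3)(s - 1) = 0.
So s = -3 or s = 1.

s = -3 or s = 1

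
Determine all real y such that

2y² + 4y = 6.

y = -3 or y = 1

Bring every term to one side: 2y² + 4y - 6 = 0.
Factor: 2(y + 3)(y - 1) = 0.
So y = -3 or y = 1.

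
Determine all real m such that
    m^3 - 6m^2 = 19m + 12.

Rearrange: m^3 - 6m^2 - 19m - 12 = 0.
Possible rational roots are divisors of -12. Testing m = -1 gives 0, so (m + 1) is a factor.
Divide: m^3 - 6m^2 - 19m - 12 = (m + 1)(m^2 - 7m - 12).
Apply the quadratic formula to m^2 - 7m - 12 = 0: m = (7 +/- sqrt(97))/2, i.e. m ~= 8.4244 or m ~= -1.4244.

m = -1.4244 or m = -1 or m = 8.4244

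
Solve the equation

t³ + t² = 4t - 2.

Rearrange: t³ + t² - 4t + 2 = 0.
Possible rational roots are divisors of 2. Testing t = 1 gives 0, so (t - 1) is a factor.
Divide: t³ + t² - 4t + 2 = (t - 1)(t² + 2t - 2).
Apply the quadratic formula to t² + 2t - 2 = 0: t = (-2 ± √12)/2, i.e. t ≈ 0.7321 or t ≈ -2.7321.

t = -2.7321 or t = 0.7321 or t = 1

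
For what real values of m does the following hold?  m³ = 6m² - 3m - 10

m = -1 or m = 2 or m = 5

Rearrange: m³ - 6m² + 3m + 10 = 0.
Possible rational roots are divisors of 10. Testing m = 5 gives 0, so (m - 5) is a factor.
Divide: m³ - 6m² + 3m + 10 = (m - 5)(m² - m - 2).
Factor the quadratic: m = 2 or m = -1.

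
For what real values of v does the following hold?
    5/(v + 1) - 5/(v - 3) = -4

v = -2 or v = 4

Multiply both sides by (v + 1)(v - 3):
5(v - 3) - 5(v + 1) = -4(v + 1)(v - 3).
Expand and collect terms: -4v² + 8v + 32 = 0.
Factor or apply the quadratic formula: v = -2 or v = 4.
Neither value makes a denominator zero (v ≠ -1, v ≠ 3), so both are valid.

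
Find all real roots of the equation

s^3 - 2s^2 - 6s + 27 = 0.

Possible rational roots are divisors of 27. Testing s = -3 gives 0, so (s + 3) is a factor.
Divide: s^3 - 2s^2 - 6s + 27 = (s + 3)(s^2 - 5s + 9).
The quadratic s^2 - 5s + 9 has discriminant -11 < 0, so no further real roots.

s = -3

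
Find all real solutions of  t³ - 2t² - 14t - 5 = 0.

t = -2.618 or t = -0.382 or t = 5

Possible rational roots are divisors of -5. Testing t = 5 gives 0, so (t - 5) is a factor.
Divide: t³ - 2t² - 14t - 5 = (t - 5)(t² + 3t + 1).
Apply the quadratic formula to t² + 3t + 1 = 0: t = (-3 ± √5)/2, i.e. t ≈ -0.382 or t ≈ -2.618.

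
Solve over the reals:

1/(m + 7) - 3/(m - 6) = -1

m = -7.8217 or m = 8.8217

Multiply both sides by (m + 7)(m - 6):
(m - 6) - 3(m + 7) = -(m + 7)(m - 6).
Expand and collect terms: -m² + m + 69 = 0.
By the quadratic formula, m = (-1 ± √277) / -2, so m ≈ -7.8217 or m ≈ 8.8217.
Neither value makes a denominator zero (m ≠ -7, m ≠ 6), so both are valid.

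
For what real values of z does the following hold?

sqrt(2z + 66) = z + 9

z = -1

Square both sides: 2z + 66 = (z + 9)^2.
Expand and rearrange: z^2 + 16z + 15 = 0.
Solving gives z = -1 or z = -15.
Check each candidate in the original equation:
  z = -1: sqrt(64) = 8, while z + 9 = 8 — valid.
  z = -15: sqrt(36) = 6, while z + 9 = -6 — extraneous.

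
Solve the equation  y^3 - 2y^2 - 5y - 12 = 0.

Possible rational roots are divisors of -12. Testing y = 4 gives 0, so (y - 4) is a factor.
Divide: y^3 - 2y^2 - 5y - 12 = (y - 4)(y^2 + 2y + 3).
The quadratic y^2 + 2y + 3 has discriminant -8 < 0, so no further real roots.

y = 4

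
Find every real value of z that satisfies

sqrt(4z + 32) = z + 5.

Square both sides: 4z + 32 = (z + 5)^2.
Expand and rearrange: z^2 + 6z - 7 = 0.
Solving gives z = 1 or z = -7.
Check each candidate in the original equation:
  z = 1: sqrt(36) = 6, while z + 5 = 6 — valid.
  z = -7: sqrt(4) = 2, while z + 5 = -2 — extraneous.

z = 1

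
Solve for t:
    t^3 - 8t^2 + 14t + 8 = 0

Possible rational roots are divisors of 8. Testing t = 4 gives 0, so (t - 4) is a factor.
Divide: t^3 - 8t^2 + 14t + 8 = (t - 4)(t^2 - 4t - 2).
Apply the quadratic formula to t^2 - 4t - 2 = 0: t = (4 +/- sqrt(24))/2, i.e. t ~= 4.4495 or t ~= -0.4495.

t = -0.4495 or t = 4 or t = 4.4495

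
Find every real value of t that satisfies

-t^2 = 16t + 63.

t = -9 or t = -7

Bring every term to one side: -t^2 - 16t - 63 = 0.
Factor: -1(t + 7)(t + 9) = 0.
So t = -7 or t = -9.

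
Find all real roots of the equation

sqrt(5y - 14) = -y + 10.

Square both sides: 5y - 14 = (-y + 10)^2.
Expand and rearrange: y^2 - 25y + 114 = 0.
Solving gives y = 19 or y = 6.
Check each candidate in the original equation:
  y = 19: sqrt(81) = 9, while -y + 10 = -9 — extraneous.
  y = 6: sqrt(16) = 4, while -y + 10 = 4 — valid.

y = 6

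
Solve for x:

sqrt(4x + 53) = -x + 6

Square both sides: 4x + 53 = (-x + 6)^2.
Expand and rearrange: x^2 - 16x - 17 = 0.
Solving gives x = 17 or x = -1.
Check each candidate in the original equation:
  x = 17: sqrt(121) = 11, while -x + 6 = -11 — extraneous.
  x = -1: sqrt(49) = 7, while -x + 6 = 7 — valid.

x = -1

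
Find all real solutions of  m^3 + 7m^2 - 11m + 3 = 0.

m = -8.3589 or m = 0.3589 or m = 1

Possible rational roots are divisors of 3. Testing m = 1 gives 0, so (m - 1) is a factor.
Divide: m^3 + 7m^2 - 11m + 3 = (m - 1)(m^2 + 8m - 3).
Apply the quadratic formula to m^2 + 8m - 3 = 0: m = (-8 +/- sqrt(76))/2, i.e. m ~= 0.3589 or m ~= -8.3589.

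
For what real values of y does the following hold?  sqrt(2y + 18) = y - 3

y = 9

Square both sides: 2y + 18 = (y - 3)^2.
Expand and rearrange: y^2 - 8y - 9 = 0.
Solving gives y = 9 or y = -1.
Check each candidate in the original equation:
  y = 9: sqrt(36) = 6, while y - 3 = 6 — valid.
  y = -1: sqrt(16) = 4, while y - 3 = -4 — extraneous.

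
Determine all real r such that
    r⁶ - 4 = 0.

r = -1.2599 or r = 1.2599

Let u = r³. The equation becomes u² - 4 = 0.
Factor: (u + 2)(u - 2) = 0, so u = -2 or u = 2.
r³ = -2 gives r = -∛(2) ≈ -1.2599.
r³ = 2 gives r = ∛(2) ≈ 1.2599.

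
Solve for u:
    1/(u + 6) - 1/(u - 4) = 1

u = -4.873 or u = 2.873

Multiply both sides by (u + 6)(u - 4):
(u - 4) - (u + 6) = (u + 6)(u - 4).
Expand and collect terms: u^2 + 2u - 14 = 0.
By the quadratic formula, u = (-2 +/- sqrt(60)) / 2, so u ~= 2.873 or u ~= -4.873.
Neither value makes a denominator zero (u != -6, u != 4), so both are valid.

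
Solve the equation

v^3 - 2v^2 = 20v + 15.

Rearrange: v^3 - 2v^2 - 20v - 15 = 0.
Possible rational roots are divisors of -15. Testing v = -3 gives 0, so (v + 3) is a factor.
Divide: v^3 - 2v^2 - 20v - 15 = (v + 3)(v^2 - 5v - 5).
Apply the quadratic formula to v^2 - 5v - 5 = 0: v = (5 +/- sqrt(45))/2, i.e. v ~= 5.8541 or v ~= -0.8541.

v = -3 or v = -0.8541 or v = 5.8541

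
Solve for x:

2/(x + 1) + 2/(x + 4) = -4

Multiply both sides by (x + 1)(x + 4):
2(x + 4) + 2(x + 1) = -4(x + 1)(x + 4).
Expand and collect terms: -4x² - 24x - 26 = 0.
By the quadratic formula, x = (24 ± √160) / -8, so x ≈ -4.5811 or x ≈ -1.4189.
Neither value makes a denominator zero (x ≠ -1, x ≠ -4), so both are valid.

x = -4.5811 or x = -1.4189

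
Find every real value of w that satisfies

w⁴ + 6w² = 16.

Let u = w². The equation becomes u² + 6u - 16 = 0.
Factor: (u - 2)(u + 8) = 0, so u = 2 or u = -8.
w² = 2 gives w = ±√(2) ≈ ±1.4142.
w² = -8 < 0 has no real solution.

w = -1.4142 or w = 1.4142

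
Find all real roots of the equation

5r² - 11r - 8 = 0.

Discriminant: (-11)² − 4·5·(-8) = 281.
Quadratic formula: r = (11 ± √281) / 10.
So r = 11/10 + √(281)/10 ≈ 2.7763 or r = 11/10 - √(281)/10 ≈ -0.5763.

r = -0.5763 or r = 2.7763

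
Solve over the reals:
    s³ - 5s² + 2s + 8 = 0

s = -1 or s = 2 or s = 4

Possible rational roots are divisors of 8. Testing s = 4 gives 0, so (s - 4) is a factor.
Divide: s³ - 5s² + 2s + 8 = (s - 4)(s² - s - 2).
Factor the quadratic: s = 2 or s = -1.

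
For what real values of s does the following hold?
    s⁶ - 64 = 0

Let u = s³. The equation becomes u² - 64 = 0.
Factor: (u + 8)(u - 8) = 0, so u = -8 or u = 8.
s³ = -8 gives s = -2.
s³ = 8 gives s = 2.

s = -2 or s = 2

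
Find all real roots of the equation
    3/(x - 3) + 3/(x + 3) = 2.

x = -1.8541 or x = 4.8541

Multiply both sides by (x - 3)(x + 3):
3(x + 3) + 3(x - 3) = 2(x - 3)(x + 3).
Expand and collect terms: 2x^2 - 6x - 18 = 0.
By the quadratic formula, x = (6 +/- sqrt(180)) / 4, so x ~= 4.8541 or x ~= -1.8541.
Neither value makes a denominator zero (x != 3, x != -3), so both are valid.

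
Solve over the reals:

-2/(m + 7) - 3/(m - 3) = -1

m = -5.5208 or m = 6.5208

Multiply both sides by (m + 7)(m - 3):
-2(m - 3) - 3(m + 7) = -(m + 7)(m - 3).
Expand and collect terms: -m^2 + m + 36 = 0.
By the quadratic formula, m = (-1 +/- sqrt(145)) / -2, so m ~= -5.5208 or m ~= 6.5208.
Neither value makes a denominator zero (m != -7, m != 3), so both are valid.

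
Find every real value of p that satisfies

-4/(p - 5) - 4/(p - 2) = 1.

p = -4.772 or p = 3.772

Multiply both sides by (p - 5)(p - 2):
-4(p - 2) - 4(p - 5) = (p - 5)(p - 2).
Expand and collect terms: p^2 + p - 18 = 0.
By the quadratic formula, p = (-1 +/- sqrt(73)) / 2, so p ~= 3.772 or p ~= -4.772.
Neither value makes a denominator zero (p != 5, p != 2), so both are valid.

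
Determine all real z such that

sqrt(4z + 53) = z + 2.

Square both sides: 4z + 53 = (z + 2)^2.
Expand and rearrange: z^2 - 49 = 0.
Solving gives z = 7 or z = -7.
Check each candidate in the original equation:
  z = 7: sqrt(81) = 9, while z + 2 = 9 — valid.
  z = -7: sqrt(25) = 5, while z + 2 = -5 — extraneous.

z = 7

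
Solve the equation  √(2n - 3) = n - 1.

Square both sides: 2n - 3 = (n - 1)².
Expand and rearrange: n² - 4n + 4 = 0.
This gives the repeated root n = 2.
Check in the original equation:
  n = 2: √(1) = 1, while n - 1 = 1 — valid.

n = 2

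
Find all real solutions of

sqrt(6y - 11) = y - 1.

y = 2 or y = 6

Square both sides: 6y - 11 = (y - 1)^2.
Expand and rearrange: y^2 - 8y + 12 = 0.
Solving gives y = 6 or y = 2.
Check each candidate in the original equation:
  y = 6: sqrt(25) = 5, while y - 1 = 5 — valid.
  y = 2: sqrt(1) = 1, while y - 1 = 1 — valid.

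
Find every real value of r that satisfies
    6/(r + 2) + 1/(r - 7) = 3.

Multiply both sides by (r + 2)(r - 7):
6(r - 7) + (r + 2) = 3(r + 2)(r - 7).
Expand and collect terms: 3r^2 - 22r - 2 = 0.
By the quadratic formula, r = (22 +/- sqrt(508)) / 6, so r ~= 7.4231 or r ~= -0.0898.
Neither value makes a denominator zero (r != -2, r != 7), so both are valid.

r = -0.0898 or r = 7.4231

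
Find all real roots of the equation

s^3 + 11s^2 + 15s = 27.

Rearrange: s^3 + 11s^2 + 15s - 27 = 0.
Possible rational roots are divisors of -27. Testing s = -3 gives 0, so (s + 3) is a factor.
Divide: s^3 + 11s^2 + 15s - 27 = (s + 3)(s^2 + 8s - 9).
Factor the quadratic: s = 1 or s = -9.

s = -9 or s = -3 or s = 1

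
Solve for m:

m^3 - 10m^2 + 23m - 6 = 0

m = 0.2984 or m = 3 or m = 6.7016

Possible rational roots are divisors of -6. Testing m = 3 gives 0, so (m - 3) is a factor.
Divide: m^3 - 10m^2 + 23m - 6 = (m - 3)(m^2 - 7m + 2).
Apply the quadratic formula to m^2 - 7m + 2 = 0: m = (7 +/- sqrt(41))/2, i.e. m ~= 6.7016 or m ~= 0.2984.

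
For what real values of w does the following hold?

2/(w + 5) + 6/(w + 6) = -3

Multiply both sides by (w + 5)(w + 6):
2(w + 6) + 6(w + 5) = -3(w + 5)(w + 6).
Expand and collect terms: -3w² - 41w - 132 = 0.
By the quadratic formula, w = (41 ± √97) / -6, so w ≈ -8.4748 or w ≈ -5.1919.
Neither value makes a denominator zero (w ≠ -5, w ≠ -6), so both are valid.

w = -8.4748 or w = -5.1919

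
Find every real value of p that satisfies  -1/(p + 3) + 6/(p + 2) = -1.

p = -6.7321 or p = -3.2679

Multiply both sides by (p + 3)(p + 2):
-(p + 2) + 6(p + 3) = -(p + 3)(p + 2).
Expand and collect terms: -p² - 10p - 22 = 0.
By the quadratic formula, p = (10 ± √12) / -2, so p ≈ -6.7321 or p ≈ -3.2679.
Neither value makes a denominator zero (p ≠ -3, p ≠ -2), so both are valid.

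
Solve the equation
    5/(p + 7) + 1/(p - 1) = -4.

p = -8.2846 or p = 0.7846

Multiply both sides by (p + 7)(p - 1):
5(p - 1) + (p + 7) = -4(p + 7)(p - 1).
Expand and collect terms: -4p² - 30p + 26 = 0.
By the quadratic formula, p = (30 ± √1316) / -8, so p ≈ -8.2846 or p ≈ 0.7846.
Neither value makes a denominator zero (p ≠ -7, p ≠ 1), so both are valid.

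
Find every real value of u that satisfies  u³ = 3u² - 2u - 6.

u = -1

Rearrange: u³ - 3u² + 2u + 6 = 0.
Possible rational roots are divisors of 6. Testing u = -1 gives 0, so (u + 1) is a factor.
Divide: u³ - 3u² + 2u + 6 = (u + 1)(u² - 4u + 6).
The quadratic u² - 4u + 6 has discriminant -8 < 0, so no further real roots.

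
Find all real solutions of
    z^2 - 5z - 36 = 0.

Factor: (z - 9)(z + 4) = 0.
So z = 9 or z = -4.

z = -4 or z = 9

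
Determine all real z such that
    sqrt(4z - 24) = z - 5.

Square both sides: 4z - 24 = (z - 5)^2.
Expand and rearrange: z^2 - 14z + 49 = 0.
This gives the repeated root z = 7.
Check in the original equation:
  z = 7: sqrt(4) = 2, while z - 5 = 2 — valid.

z = 7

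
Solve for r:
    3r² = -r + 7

Rearrange to standard form: 3r² + r - 7 = 0.
Discriminant: (1)² − 4·3·(-7) = 85.
Quadratic formula: r = (-1 ± √85) / 6.
So r = -1/6 + √(85)/6 ≈ 1.3699 or r = -√(85)/6 - 1/6 ≈ -1.7033.

r = -1.7033 or r = 1.3699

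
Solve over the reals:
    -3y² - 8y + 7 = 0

y = -3.3609 or y = 0.6943

Discriminant: (-8)² − 4·(-3)·7 = 148.
Quadratic formula: y = (8 ± √148) / (-6).
So y = -√(37)/3 - 4/3 ≈ -3.3609 or y = -4/3 + √(37)/3 ≈ 0.6943.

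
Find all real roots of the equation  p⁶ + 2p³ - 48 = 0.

Let u = p³. The equation becomes u² + 2u - 48 = 0.
Factor: (u + 8)(u - 6) = 0, so u = -8 or u = 6.
p³ = -8 gives p = -2.
p³ = 6 gives p = ∛(6) ≈ 1.8171.

p = -2 or p = 1.8171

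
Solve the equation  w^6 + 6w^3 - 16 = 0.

Let u = w^3. The equation becomes u^2 + 6u - 16 = 0.
Factor: (u - 2)(u + 8) = 0, so u = 2 or u = -8.
w^3 = 2 gives w = (2)^(1/3) ~= 1.2599.
w^3 = -8 gives w = -2.

w = -2 or w = 1.2599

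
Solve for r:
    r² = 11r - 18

r = 2 or r = 9

Bring every term to one side: r² - 11r + 18 = 0.
Factor: (r - 9)(r - 2) = 0.
So r = 9 or r = 2.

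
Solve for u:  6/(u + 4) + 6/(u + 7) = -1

u = -17.6847 or u = -5.3153

Multiply both sides by (u + 4)(u + 7):
6(u + 7) + 6(u + 4) = -(u + 4)(u + 7).
Expand and collect terms: -u² - 23u - 94 = 0.
By the quadratic formula, u = (23 ± √153) / -2, so u ≈ -17.6847 or u ≈ -5.3153.
Neither value makes a denominator zero (u ≠ -4, u ≠ -7), so both are valid.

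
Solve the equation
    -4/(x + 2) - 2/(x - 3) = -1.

x = 0.2984 or x = 6.7016

Multiply both sides by (x + 2)(x - 3):
-4(x - 3) - 2(x + 2) = -(x + 2)(x - 3).
Expand and collect terms: -x^2 + 7x - 2 = 0.
By the quadratic formula, x = (-7 +/- sqrt(41)) / -2, so x ~= 0.2984 or x ~= 6.7016.
Neither value makes a denominator zero (x != -2, x != 3), so both are valid.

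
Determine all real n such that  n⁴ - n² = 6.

Let u = n². The equation becomes u² - u - 6 = 0.
Factor: (u - 3)(u + 2) = 0, so u = 3 or u = -2.
n² = 3 gives n = ±√(3) ≈ ±1.7321.
n² = -2 < 0 has no real solution.

n = -1.7321 or n = 1.7321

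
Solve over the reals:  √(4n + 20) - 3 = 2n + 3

Isolate the radical: √(4n + 20) = 2n + 6.
Square both sides: 4n + 20 = (2n + 6)².
Expand and rearrange: 4n² + 20n + 16 = 0.
Solving gives n = -1 or n = -4.
Check each candidate in the original equation:
  n = -1: √(16) = 4, while 2n + 6 = 4 — valid.
  n = -4: √(4) = 2, while 2n + 6 = -2 — extraneous.

n = -1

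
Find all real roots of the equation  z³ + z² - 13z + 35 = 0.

z = -5

Possible rational roots are divisors of 35. Testing z = -5 gives 0, so (z + 5) is a factor.
Divide: z³ + z² - 13z + 35 = (z + 5)(z² - 4z + 7).
The quadratic z² - 4z + 7 has discriminant -12 < 0, so no further real roots.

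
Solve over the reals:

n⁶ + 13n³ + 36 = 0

n = -2.0801 or n = -1.5874

Let u = n³. The equation becomes u² + 13u + 36 = 0.
Factor: (u + 4)(u + 9) = 0, so u = -4 or u = -9.
n³ = -4 gives n = -∛(4) ≈ -1.5874.
n³ = -9 gives n = -∛(9) ≈ -2.0801.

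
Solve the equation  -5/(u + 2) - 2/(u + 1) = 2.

Multiply both sides by (u + 2)(u + 1):
-5(u + 1) - 2(u + 2) = 2(u + 2)(u + 1).
Expand and collect terms: 2u^2 + 13u + 13 = 0.
By the quadratic formula, u = (-13 +/- sqrt(65)) / 4, so u ~= -1.2344 or u ~= -5.2656.
Neither value makes a denominator zero (u != -2, u != -1), so both are valid.

u = -5.2656 or u = -1.2344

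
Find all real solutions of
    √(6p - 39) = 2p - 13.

p = 6.5 or p = 8

Square both sides: 6p - 39 = (2p - 13)².
Expand and rearrange: 4p² - 58p + 208 = 0.
Solving gives p = 8 or p = 6.5.
Check each candidate in the original equation:
  p = 8: √(9) = 3, while 2p - 13 = 3 — valid.
  p = 6.5: √(0) = 0, while 2p - 13 = 0 — valid.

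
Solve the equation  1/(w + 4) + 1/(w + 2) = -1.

w = -5.4142 or w = -2.5858

Multiply both sides by (w + 4)(w + 2):
(w + 2) + (w + 4) = -(w + 4)(w + 2).
Expand and collect terms: -w² - 8w - 14 = 0.
By the quadratic formula, w = (8 ± √8) / -2, so w ≈ -5.4142 or w ≈ -2.5858.
Neither value makes a denominator zero (w ≠ -4, w ≠ -2), so both are valid.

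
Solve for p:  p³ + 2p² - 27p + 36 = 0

Possible rational roots are divisors of 36. Testing p = 3 gives 0, so (p - 3) is a factor.
Divide: p³ + 2p² - 27p + 36 = (p - 3)(p² + 5p - 12).
Apply the quadratic formula to p² + 5p - 12 = 0: p = (-5 ± √73)/2, i.e. p ≈ 1.772 or p ≈ -6.772.

p = -6.772 or p = 1.772 or p = 3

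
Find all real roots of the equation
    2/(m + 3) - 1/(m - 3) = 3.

m = -2.2885 or m = 2.6218

Multiply both sides by (m + 3)(m - 3):
2(m - 3) - (m + 3) = 3(m + 3)(m - 3).
Expand and collect terms: 3m^2 - m - 18 = 0.
By the quadratic formula, m = (1 +/- sqrt(217)) / 6, so m ~= 2.6218 or m ~= -2.2885.
Neither value makes a denominator zero (m != -3, m != 3), so both are valid.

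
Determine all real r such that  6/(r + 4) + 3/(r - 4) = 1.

Multiply both sides by (r + 4)(r - 4):
6(r - 4) + 3(r + 4) = (r + 4)(r - 4).
Expand and collect terms: r² - 9r - 4 = 0.
By the quadratic formula, r = (9 ± √97) / 2, so r ≈ 9.4244 or r ≈ -0.4244.
Neither value makes a denominator zero (r ≠ -4, r ≠ 4), so both are valid.

r = -0.4244 or r = 9.4244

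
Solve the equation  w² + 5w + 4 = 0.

Factor: (w + 4)(w + 1) = 0.
So w = -4 or w = -1.

w = -4 or w = -1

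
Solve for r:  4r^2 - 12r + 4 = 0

Discriminant: (-12)^2 - 4*4*4 = 80.
Quadratic formula: r = (12 +/- sqrt(80)) / 8.
So r = sqrt(5)/2 + 3/2 ~= 2.618 or r = 3/2 - sqrt(5)/2 ~= 0.382.

r = 0.382 or r = 2.618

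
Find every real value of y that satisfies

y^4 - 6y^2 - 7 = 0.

Let u = y^2. The equation becomes u^2 - 6u - 7 = 0.
Factor: (u + 1)(u - 7) = 0, so u = -1 or u = 7.
y^2 = -1 < 0 has no real solution.
y^2 = 7 gives y = +/-sqrt(7) ~= +/-2.6458.

y = -2.6458 or y = 2.6458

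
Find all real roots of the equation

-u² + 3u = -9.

Rearrange to standard form: -u² + 3u + 9 = 0.
Discriminant: (3)² − 4·(-1)·9 = 45.
Quadratic formula: u = (-3 ± √45) / (-2).
So u = 3/2 - 3·√(5)/2 ≈ -1.8541 or u = 3/2 + 3·√(5)/2 ≈ 4.8541.

u = -1.8541 or u = 4.8541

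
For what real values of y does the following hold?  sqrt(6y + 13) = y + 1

y = 6

Square both sides: 6y + 13 = (y + 1)^2.
Expand and rearrange: y^2 - 4y - 12 = 0.
Solving gives y = 6 or y = -2.
Check each candidate in the original equation:
  y = 6: sqrt(49) = 7, while y + 1 = 7 — valid.
  y = -2: sqrt(1) = 1, while y + 1 = -1 — extraneous.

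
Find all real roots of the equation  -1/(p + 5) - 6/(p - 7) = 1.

Multiply both sides by (p + 5)(p - 7):
-(p - 7) - 6(p + 5) = (p + 5)(p - 7).
Expand and collect terms: p² + 5p - 12 = 0.
By the quadratic formula, p = (-5 ± √73) / 2, so p ≈ 1.772 or p ≈ -6.772.
Neither value makes a denominator zero (p ≠ -5, p ≠ 7), so both are valid.

p = -6.772 or p = 1.772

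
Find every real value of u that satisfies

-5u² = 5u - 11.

u = -2.0652 or u = 1.0652

Rearrange to standard form: -5u² - 5u + 11 = 0.
Discriminant: (-5)² − 4·(-5)·11 = 245.
Quadratic formula: u = (5 ± √245) / (-10).
So u = -7·√(5)/10 - 1/2 ≈ -2.0652 or u = -1/2 + 7·√(5)/10 ≈ 1.0652.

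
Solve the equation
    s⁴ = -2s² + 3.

s = -1 or s = 1

Let u = s². The equation becomes u² + 2u - 3 = 0.
Factor: (u + 3)(u - 1) = 0, so u = -3 or u = 1.
s² = -3 < 0 has no real solution.
s² = 1 gives s = ±1.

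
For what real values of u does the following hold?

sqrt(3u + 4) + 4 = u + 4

u = 4

Isolate the radical: sqrt(3u + 4) = u.
Square both sides: 3u + 4 = (u)^2.
Expand and rearrange: u^2 - 3u - 4 = 0.
Solving gives u = 4 or u = -1.
Check each candidate in the original equation:
  u = 4: sqrt(16) = 4, while u = 4 — valid.
  u = -1: sqrt(1) = 1, while u = -1 — extraneous.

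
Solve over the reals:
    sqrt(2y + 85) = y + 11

Square both sides: 2y + 85 = (y + 11)^2.
Expand and rearrange: y^2 + 20y + 36 = 0.
Solving gives y = -2 or y = -18.
Check each candidate in the original equation:
  y = -2: sqrt(81) = 9, while y + 11 = 9 — valid.
  y = -18: sqrt(49) = 7, while y + 11 = -7 — extraneous.

y = -2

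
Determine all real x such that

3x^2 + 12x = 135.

x = -9 or x = 5

Bring every term to one side: 3x^2 + 12x - 135 = 0.
Factor: 3(x - 5)(x + 9) = 0.
So x = 5 or x = -9.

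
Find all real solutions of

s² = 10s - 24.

Bring every term to one side: s² - 10s + 24 = 0.
Factor: (s - 4)(s - 6) = 0.
So s = 4 or s = 6.

s = 4 or s = 6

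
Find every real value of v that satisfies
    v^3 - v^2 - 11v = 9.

Rearrange: v^3 - v^2 - 11v - 9 = 0.
Possible rational roots are divisors of -9. Testing v = -1 gives 0, so (v + 1) is a factor.
Divide: v^3 - v^2 - 11v - 9 = (v + 1)(v^2 - 2v - 9).
Apply the quadratic formula to v^2 - 2v - 9 = 0: v = (2 +/- sqrt(40))/2, i.e. v ~= 4.1623 or v ~= -2.1623.

v = -2.1623 or v = -1 or v = 4.1623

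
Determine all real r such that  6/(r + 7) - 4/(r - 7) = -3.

r = -8.8448 or r = 8.1781

Multiply both sides by (r + 7)(r - 7):
6(r - 7) - 4(r + 7) = -3(r + 7)(r - 7).
Expand and collect terms: -3r² - 2r + 217 = 0.
By the quadratic formula, r = (2 ± √2608) / -6, so r ≈ -8.8448 or r ≈ 8.1781.
Neither value makes a denominator zero (r ≠ -7, r ≠ 7), so both are valid.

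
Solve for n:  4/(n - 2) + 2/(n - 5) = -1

n = -3.2749 or n = 4.2749

Multiply both sides by (n - 2)(n - 5):
4(n - 5) + 2(n - 2) = -(n - 2)(n - 5).
Expand and collect terms: -n² + n + 14 = 0.
By the quadratic formula, n = (-1 ± √57) / -2, so n ≈ -3.2749 or n ≈ 4.2749.
Neither value makes a denominator zero (n ≠ 2, n ≠ 5), so both are valid.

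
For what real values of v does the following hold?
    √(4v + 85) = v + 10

v = -1

Square both sides: 4v + 85 = (v + 10)².
Expand and rearrange: v² + 16v + 15 = 0.
Solving gives v = -1 or v = -15.
Check each candidate in the original equation:
  v = -1: √(81) = 9, while v + 10 = 9 — valid.
  v = -15: √(25) = 5, while v + 10 = -5 — extraneous.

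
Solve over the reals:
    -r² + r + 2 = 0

Factor: -1(r + 1)(r - 2) = 0.
So r = -1 or r = 2.

r = -1 or r = 2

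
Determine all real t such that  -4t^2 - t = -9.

Rearrange to standard form: -4t^2 - t + 9 = 0.
Discriminant: (-1)^2 - 4*(-4)*9 = 145.
Quadratic formula: t = (1 +/- sqrt(145)) / (-8).
So t = -sqrt(145)/8 - 1/8 ~= -1.6302 or t = -1/8 + sqrt(145)/8 ~= 1.3802.

t = -1.6302 or t = 1.3802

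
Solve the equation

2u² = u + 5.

u = -1.3508 or u = 1.8508

Rearrange to standard form: 2u² - u - 5 = 0.
Discriminant: (-1)² − 4·2·(-5) = 41.
Quadratic formula: u = (1 ± √41) / 4.
So u = 1/4 + √(41)/4 ≈ 1.8508 or u = 1/4 - √(41)/4 ≈ -1.3508.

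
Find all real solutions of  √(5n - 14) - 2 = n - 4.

Isolate the radical: √(5n - 14) = n - 2.
Square both sides: 5n - 14 = (n - 2)².
Expand and rearrange: n² - 9n + 18 = 0.
Solving gives n = 6 or n = 3.
Check each candidate in the original equation:
  n = 6: √(16) = 4, while n - 2 = 4 — valid.
  n = 3: √(1) = 1, while n - 2 = 1 — valid.

n = 3 or n = 6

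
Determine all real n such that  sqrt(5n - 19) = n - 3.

n = 4 or n = 7

Square both sides: 5n - 19 = (n - 3)^2.
Expand and rearrange: n^2 - 11n + 28 = 0.
Solving gives n = 7 or n = 4.
Check each candidate in the original equation:
  n = 7: sqrt(16) = 4, while n - 3 = 4 — valid.
  n = 4: sqrt(1) = 1, while n - 3 = 1 — valid.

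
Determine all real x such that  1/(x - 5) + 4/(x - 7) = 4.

x = 5.1619 or x = 8.0881

Multiply both sides by (x - 5)(x - 7):
(x - 7) + 4(x - 5) = 4(x - 5)(x - 7).
Expand and collect terms: 4x² - 53x + 167 = 0.
By the quadratic formula, x = (53 ± √137) / 8, so x ≈ 8.0881 or x ≈ 5.1619.
Neither value makes a denominator zero (x ≠ 5, x ≠ 7), so both are valid.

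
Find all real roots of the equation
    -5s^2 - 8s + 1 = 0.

Discriminant: (-8)^2 - 4*(-5)*1 = 84.
Quadratic formula: s = (8 +/- sqrt(84)) / (-10).
So s = -sqrt(21)/5 - 4/5 ~= -1.7165 or s = -4/5 + sqrt(21)/5 ~= 0.1165.

s = -1.7165 or s = 0.1165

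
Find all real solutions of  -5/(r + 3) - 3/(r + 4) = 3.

r = -6.135 or r = -3.5316

Multiply both sides by (r + 3)(r + 4):
-5(r + 4) - 3(r + 3) = 3(r + 3)(r + 4).
Expand and collect terms: 3r² + 29r + 65 = 0.
By the quadratic formula, r = (-29 ± √61) / 6, so r ≈ -3.5316 or r ≈ -6.135.
Neither value makes a denominator zero (r ≠ -3, r ≠ -4), so both are valid.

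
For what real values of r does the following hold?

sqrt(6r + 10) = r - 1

r = 9

Square both sides: 6r + 10 = (r - 1)^2.
Expand and rearrange: r^2 - 8r - 9 = 0.
Solving gives r = 9 or r = -1.
Check each candidate in the original equation:
  r = 9: sqrt(64) = 8, while r - 1 = 8 — valid.
  r = -1: sqrt(4) = 2, while r - 1 = -2 — extraneous.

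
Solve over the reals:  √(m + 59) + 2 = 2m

Isolate the radical: √(m + 59) = 2m - 2.
Square both sides: m + 59 = (2m - 2)².
Expand and rearrange: 4m² - 9m - 55 = 0.
Solving gives m = 5 or m = -2.75.
Check each candidate in the original equation:
  m = 5: √(64) = 8, while 2m - 2 = 8 — valid.
  m = -2.75: √(56.25) = 7.5, while 2m - 2 = -7.5 — extraneous.

m = 5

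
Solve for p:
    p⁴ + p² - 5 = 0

Let u = p². The equation becomes u² + u - 5 = 0.
By the quadratic formula, u = -1/2 + √(21)/2 or u = -√(21)/2 - 1/2.
p² = -1/2 + √(21)/2 gives p = ±√(-1/2 + √(21)/2) ≈ ±1.3384.
p² = -√(21)/2 - 1/2 < 0 has no real solution.

p = -1.3384 or p = 1.3384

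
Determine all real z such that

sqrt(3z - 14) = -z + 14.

z = 10

Square both sides: 3z - 14 = (-z + 14)^2.
Expand and rearrange: z^2 - 31z + 210 = 0.
Solving gives z = 21 or z = 10.
Check each candidate in the original equation:
  z = 21: sqrt(49) = 7, while -z + 14 = -7 — extraneous.
  z = 10: sqrt(16) = 4, while -z + 14 = 4 — valid.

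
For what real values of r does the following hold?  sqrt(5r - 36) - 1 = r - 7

r = 8 or r = 9

Isolate the radical: sqrt(5r - 36) = r - 6.
Square both sides: 5r - 36 = (r - 6)^2.
Expand and rearrange: r^2 - 17r + 72 = 0.
Solving gives r = 9 or r = 8.
Check each candidate in the original equation:
  r = 9: sqrt(9) = 3, while r - 6 = 3 — valid.
  r = 8: sqrt(4) = 2, while r - 6 = 2 — valid.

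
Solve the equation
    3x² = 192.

Bring every term to one side: 3x² - 192 = 0.
Factor: 3(x - 8)(x + 8) = 0.
So x = 8 or x = -8.

x = -8 or x = 8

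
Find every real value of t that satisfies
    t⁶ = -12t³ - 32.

Let u = t³. The equation becomes u² + 12u + 32 = 0.
Factor: (u + 4)(u + 8) = 0, so u = -4 or u = -8.
t³ = -4 gives t = -∛(4) ≈ -1.5874.
t³ = -8 gives t = -2.

t = -2 or t = -1.5874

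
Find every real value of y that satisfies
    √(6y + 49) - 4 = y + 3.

Isolate the radical: √(6y + 49) = y + 7.
Square both sides: 6y + 49 = (y + 7)².
Expand and rearrange: y² + 8y = 0.
Solving gives y = 0 or y = -8.
Check each candidate in the original equation:
  y = 0: √(49) = 7, while y + 7 = 7 — valid.
  y = -8: √(1) = 1, while y + 7 = -1 — extraneous.

y = 0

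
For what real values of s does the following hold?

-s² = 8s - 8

s = -8.899 or s = 0.899

Rearrange to standard form: -s² - 8s + 8 = 0.
Discriminant: (-8)² − 4·(-1)·8 = 96.
Quadratic formula: s = (8 ± √96) / (-2).
So s = -2·√(6) - 4 ≈ -8.899 or s = -4 + 2·√(6) ≈ 0.899.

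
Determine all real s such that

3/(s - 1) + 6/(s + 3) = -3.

Multiply both sides by (s - 1)(s + 3):
3(s + 3) + 6(s - 1) = -3(s - 1)(s + 3).
Expand and collect terms: -3s² - 15s + 6 = 0.
By the quadratic formula, s = (15 ± √297) / -6, so s ≈ -5.3723 or s ≈ 0.3723.
Neither value makes a denominator zero (s ≠ 1, s ≠ -3), so both are valid.

s = -5.3723 or s = 0.3723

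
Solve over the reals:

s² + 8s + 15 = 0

s = -5 or s = -3

Factor: (s + 5)(s + 3) = 0.
So s = -5 or s = -3.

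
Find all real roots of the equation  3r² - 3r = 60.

Bring every term to one side: 3r² - 3r - 60 = 0.
Factor: 3(r - 5)(r + 4) = 0.
So r = 5 or r = -4.

r = -4 or r = 5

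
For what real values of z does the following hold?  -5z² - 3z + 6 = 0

Discriminant: (-3)² − 4·(-5)·6 = 129.
Quadratic formula: z = (3 ± √129) / (-10).
So z = -√(129)/10 - 3/10 ≈ -1.4358 or z = -3/10 + √(129)/10 ≈ 0.8358.

z = -1.4358 or z = 0.8358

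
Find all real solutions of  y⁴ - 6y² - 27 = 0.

y = -3 or y = 3

Let u = y². The equation becomes u² - 6u - 27 = 0.
Factor: (u - 9)(u + 3) = 0, so u = 9 or u = -3.
y² = 9 gives y = ±3.
y² = -3 < 0 has no real solution.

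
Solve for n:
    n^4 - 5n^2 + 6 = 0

n = -1.7321 or n = -1.4142 or n = 1.4142 or n = 1.7321

Let u = n^2. The equation becomes u^2 - 5u + 6 = 0.
Factor: (u - 3)(u - 2) = 0, so u = 3 or u = 2.
n^2 = 3 gives n = +/-sqrt(3) ~= +/-1.7321.
n^2 = 2 gives n = +/-sqrt(2) ~= +/-1.4142.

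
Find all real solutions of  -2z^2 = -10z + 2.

Rearrange to standard form: -2z^2 + 10z - 2 = 0.
Discriminant: (10)^2 - 4*(-2)*(-2) = 84.
Quadratic formula: z = (-10 +/- sqrt(84)) / (-4).
So z = 5/2 - sqrt(21)/2 ~= 0.2087 or z = sqrt(21)/2 + 5/2 ~= 4.7913.

z = 0.2087 or z = 4.7913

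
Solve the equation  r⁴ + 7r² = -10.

No real solutions.

Let u = r². The equation becomes u² + 7u + 10 = 0.
Factor: (u + 2)(u + 5) = 0, so u = -2 or u = -5.
r² = -2 < 0 has no real solution.
r² = -5 < 0 has no real solution.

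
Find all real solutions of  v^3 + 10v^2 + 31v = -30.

Rearrange: v^3 + 10v^2 + 31v + 30 = 0.
Possible rational roots are divisors of 30. Testing v = -5 gives 0, so (v + 5) is a factor.
Divide: v^3 + 10v^2 + 31v + 30 = (v + 5)(v^2 + 5v + 6).
Factor the quadratic: v = -2 or v = -3.

v = -5 or v = -3 or v = -2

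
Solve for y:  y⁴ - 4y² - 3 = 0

y = -2.1554 or y = 2.1554

Let u = y². The equation becomes u² - 4u - 3 = 0.
By the quadratic formula, u = 2 + √(7) or u = 2 - √(7).
y² = 2 + √(7) gives y = ±√(2 + √(7)) ≈ ±2.1554.
y² = 2 - √(7) < 0 has no real solution.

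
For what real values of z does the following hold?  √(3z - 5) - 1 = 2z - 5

Isolate the radical: √(3z - 5) = 2z - 4.
Square both sides: 3z - 5 = (2z - 4)².
Expand and rearrange: 4z² - 19z + 21 = 0.
Solving gives z = 3 or z = 1.75.
Check each candidate in the original equation:
  z = 3: √(4) = 2, while 2z - 4 = 2 — valid.
  z = 1.75: √(0.25) = 0.5, while 2z - 4 = -0.5 — extraneous.

z = 3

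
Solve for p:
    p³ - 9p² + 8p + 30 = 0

p = -1.3589 or p = 3 or p = 7.3589

Possible rational roots are divisors of 30. Testing p = 3 gives 0, so (p - 3) is a factor.
Divide: p³ - 9p² + 8p + 30 = (p - 3)(p² - 6p - 10).
Apply the quadratic formula to p² - 6p - 10 = 0: p = (6 ± √76)/2, i.e. p ≈ 7.3589 or p ≈ -1.3589.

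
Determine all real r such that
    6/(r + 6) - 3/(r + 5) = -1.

Multiply both sides by (r + 6)(r + 5):
6(r + 5) - 3(r + 6) = -(r + 6)(r + 5).
Expand and collect terms: -r^2 - 14r - 42 = 0.
By the quadratic formula, r = (14 +/- sqrt(28)) / -2, so r ~= -9.6458 or r ~= -4.3542.
Neither value makes a denominator zero (r != -6, r != -5), so both are valid.

r = -9.6458 or r = -4.3542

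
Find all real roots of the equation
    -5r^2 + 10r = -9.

Rearrange to standard form: -5r^2 + 10r + 9 = 0.
Discriminant: (10)^2 - 4*(-5)*9 = 280.
Quadratic formula: r = (-10 +/- sqrt(280)) / (-10).
So r = 1 - sqrt(70)/5 ~= -0.6733 or r = 1 + sqrt(70)/5 ~= 2.6733.

r = -0.6733 or r = 2.6733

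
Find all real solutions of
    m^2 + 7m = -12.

Bring every term to one side: m^2 + 7m + 12 = 0.
Factor: (m + 4)(m + 3) = 0.
So m = -4 or m = -3.

m = -4 or m = -3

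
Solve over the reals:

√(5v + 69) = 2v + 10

Square both sides: 5v + 69 = (2v + 10)².
Expand and rearrange: 4v² + 35v + 31 = 0.
Solving gives v = -1 or v = -7.75.
Check each candidate in the original equation:
  v = -1: √(64) = 8, while 2v + 10 = 8 — valid.
  v = -7.75: √(30.25) = 5.5, while 2v + 10 = -5.5 — extraneous.

v = -1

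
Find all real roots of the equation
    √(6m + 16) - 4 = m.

m = -2 or m = 0

Isolate the radical: √(6m + 16) = m + 4.
Square both sides: 6m + 16 = (m + 4)².
Expand and rearrange: m² + 2m = 0.
Solving gives m = 0 or m = -2.
Check each candidate in the original equation:
  m = 0: √(16) = 4, while m + 4 = 4 — valid.
  m = -2: √(4) = 2, while m + 4 = 2 — valid.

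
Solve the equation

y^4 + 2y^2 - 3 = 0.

Let u = y^2. The equation becomes u^2 + 2u - 3 = 0.
Factor: (u + 3)(u - 1) = 0, so u = -3 or u = 1.
y^2 = -3 < 0 has no real solution.
y^2 = 1 gives y = +/-1.

y = -1 or y = 1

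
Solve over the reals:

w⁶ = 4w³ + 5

Let u = w³. The equation becomes u² - 4u - 5 = 0.
Factor: (u + 1)(u - 5) = 0, so u = -1 or u = 5.
w³ = -1 gives w = -1.
w³ = 5 gives w = ∛(5) ≈ 1.71.

w = -1 or w = 1.71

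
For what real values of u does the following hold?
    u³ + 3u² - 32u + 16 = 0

u = -7.5311 or u = 0.5311 or u = 4

Possible rational roots are divisors of 16. Testing u = 4 gives 0, so (u - 4) is a factor.
Divide: u³ + 3u² - 32u + 16 = (u - 4)(u² + 7u - 4).
Apply the quadratic formula to u² + 7u - 4 = 0: u = (-7 ± √65)/2, i.e. u ≈ 0.5311 or u ≈ -7.5311.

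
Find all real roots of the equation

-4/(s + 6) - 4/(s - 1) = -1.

Multiply both sides by (s + 6)(s - 1):
-4(s - 1) - 4(s + 6) = -(s + 6)(s - 1).
Expand and collect terms: -s² + 3s + 26 = 0.
By the quadratic formula, s = (-3 ± √113) / -2, so s ≈ -3.8151 or s ≈ 6.8151.
Neither value makes a denominator zero (s ≠ -6, s ≠ 1), so both are valid.

s = -3.8151 or s = 6.8151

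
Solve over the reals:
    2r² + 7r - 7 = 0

Discriminant: (7)² − 4·2·(-7) = 105.
Quadratic formula: r = (-7 ± √105) / 4.
So r = -7/4 + √(105)/4 ≈ 0.8117 or r = -√(105)/4 - 7/4 ≈ -4.3117.

r = -4.3117 or r = 0.8117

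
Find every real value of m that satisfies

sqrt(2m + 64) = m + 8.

Square both sides: 2m + 64 = (m + 8)^2.
Expand and rearrange: m^2 + 14m = 0.
Solving gives m = 0 or m = -14.
Check each candidate in the original equation:
  m = 0: sqrt(64) = 8, while m + 8 = 8 — valid.
  m = -14: sqrt(36) = 6, while m + 8 = -6 — extraneous.

m = 0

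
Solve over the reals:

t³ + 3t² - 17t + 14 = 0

Possible rational roots are divisors of 14. Testing t = 2 gives 0, so (t - 2) is a factor.
Divide: t³ + 3t² - 17t + 14 = (t - 2)(t² + 5t - 7).
Apply the quadratic formula to t² + 5t - 7 = 0: t = (-5 ± √53)/2, i.e. t ≈ 1.1401 or t ≈ -6.1401.

t = -6.1401 or t = 1.1401 or t = 2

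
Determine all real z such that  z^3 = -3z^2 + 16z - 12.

z = -6 or z = 1 or z = 2

Rearrange: z^3 + 3z^2 - 16z + 12 = 0.
Possible rational roots are divisors of 12. Testing z = 1 gives 0, so (z - 1) is a factor.
Divide: z^3 + 3z^2 - 16z + 12 = (z - 1)(z^2 + 4z - 12).
Factor the quadratic: z = 2 or z = -6.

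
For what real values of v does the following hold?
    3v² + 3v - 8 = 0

Discriminant: (3)² − 4·3·(-8) = 105.
Quadratic formula: v = (-3 ± √105) / 6.
So v = -1/2 + √(105)/6 ≈ 1.2078 or v = -√(105)/6 - 1/2 ≈ -2.2078.

v = -2.2078 or v = 1.2078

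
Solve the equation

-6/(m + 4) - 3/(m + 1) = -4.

Multiply both sides by (m + 4)(m + 1):
-6(m + 1) - 3(m + 4) = -4(m + 4)(m + 1).
Expand and collect terms: -4m² - 11m + 2 = 0.
By the quadratic formula, m = (11 ± √153) / -8, so m ≈ -2.9212 or m ≈ 0.1712.
Neither value makes a denominator zero (m ≠ -4, m ≠ -1), so both are valid.

m = -2.9212 or m = 0.1712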